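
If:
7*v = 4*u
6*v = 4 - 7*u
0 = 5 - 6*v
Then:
No Solution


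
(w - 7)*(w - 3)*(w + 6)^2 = w^4 + 2*w^3 - 63*w^2 - 108*w + 756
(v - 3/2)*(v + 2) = v^2 + v/2 - 3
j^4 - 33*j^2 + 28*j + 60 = (j - 5)*(j - 2)*(j + 1)*(j + 6)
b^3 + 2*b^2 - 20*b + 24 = (b - 2)^2*(b + 6)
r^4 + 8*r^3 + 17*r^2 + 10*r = r*(r + 1)*(r + 2)*(r + 5)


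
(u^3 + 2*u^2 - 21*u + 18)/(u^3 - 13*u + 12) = (u + 6)/(u + 4)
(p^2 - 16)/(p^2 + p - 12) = (p - 4)/(p - 3)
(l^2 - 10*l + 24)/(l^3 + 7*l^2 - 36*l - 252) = (l - 4)/(l^2 + 13*l + 42)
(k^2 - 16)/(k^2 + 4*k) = (k - 4)/k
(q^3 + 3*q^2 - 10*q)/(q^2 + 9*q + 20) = q*(q - 2)/(q + 4)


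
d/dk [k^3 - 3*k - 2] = 3*k^2 - 3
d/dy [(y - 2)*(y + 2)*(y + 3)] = 3*y^2 + 6*y - 4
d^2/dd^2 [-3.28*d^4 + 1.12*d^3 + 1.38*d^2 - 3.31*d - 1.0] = -39.36*d^2 + 6.72*d + 2.76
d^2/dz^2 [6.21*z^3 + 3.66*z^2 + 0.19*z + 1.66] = 37.26*z + 7.32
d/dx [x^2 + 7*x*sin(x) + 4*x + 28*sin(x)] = 7*x*cos(x) + 2*x + 7*sin(x) + 28*cos(x) + 4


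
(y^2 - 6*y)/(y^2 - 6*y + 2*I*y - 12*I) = y/(y + 2*I)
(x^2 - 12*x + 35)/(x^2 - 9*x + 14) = (x - 5)/(x - 2)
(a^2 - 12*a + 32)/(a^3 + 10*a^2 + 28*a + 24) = (a^2 - 12*a + 32)/(a^3 + 10*a^2 + 28*a + 24)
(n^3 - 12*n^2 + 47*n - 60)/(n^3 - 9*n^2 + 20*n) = (n - 3)/n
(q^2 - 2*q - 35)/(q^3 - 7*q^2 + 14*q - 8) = (q^2 - 2*q - 35)/(q^3 - 7*q^2 + 14*q - 8)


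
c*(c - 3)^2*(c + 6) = c^4 - 27*c^2 + 54*c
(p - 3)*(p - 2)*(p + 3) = p^3 - 2*p^2 - 9*p + 18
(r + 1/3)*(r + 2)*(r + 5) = r^3 + 22*r^2/3 + 37*r/3 + 10/3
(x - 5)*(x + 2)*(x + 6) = x^3 + 3*x^2 - 28*x - 60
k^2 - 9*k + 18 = (k - 6)*(k - 3)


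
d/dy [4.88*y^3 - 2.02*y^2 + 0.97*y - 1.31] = 14.64*y^2 - 4.04*y + 0.97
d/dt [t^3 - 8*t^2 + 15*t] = 3*t^2 - 16*t + 15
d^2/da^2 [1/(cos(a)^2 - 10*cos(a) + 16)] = (-8*sin(a)^4 + 76*sin(a)^2 - 395*cos(a) + 15*cos(3*a) + 268)/(2*(cos(a) - 8)^3*(cos(a) - 2)^3)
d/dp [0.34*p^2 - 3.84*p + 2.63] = 0.68*p - 3.84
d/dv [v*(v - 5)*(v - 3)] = 3*v^2 - 16*v + 15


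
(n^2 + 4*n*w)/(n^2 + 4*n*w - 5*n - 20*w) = n/(n - 5)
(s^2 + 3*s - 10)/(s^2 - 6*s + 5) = (s^2 + 3*s - 10)/(s^2 - 6*s + 5)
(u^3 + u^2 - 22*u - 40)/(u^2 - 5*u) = u + 6 + 8/u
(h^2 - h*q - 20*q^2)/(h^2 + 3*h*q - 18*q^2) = (h^2 - h*q - 20*q^2)/(h^2 + 3*h*q - 18*q^2)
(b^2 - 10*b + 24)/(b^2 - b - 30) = (b - 4)/(b + 5)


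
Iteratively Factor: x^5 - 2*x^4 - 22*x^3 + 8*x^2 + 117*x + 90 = (x - 3)*(x^4 + x^3 - 19*x^2 - 49*x - 30) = (x - 3)*(x + 2)*(x^3 - x^2 - 17*x - 15) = (x - 5)*(x - 3)*(x + 2)*(x^2 + 4*x + 3) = (x - 5)*(x - 3)*(x + 1)*(x + 2)*(x + 3)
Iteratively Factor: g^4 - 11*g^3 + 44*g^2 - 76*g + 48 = (g - 3)*(g^3 - 8*g^2 + 20*g - 16) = (g - 3)*(g - 2)*(g^2 - 6*g + 8) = (g - 4)*(g - 3)*(g - 2)*(g - 2)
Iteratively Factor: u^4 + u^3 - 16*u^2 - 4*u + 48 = (u - 3)*(u^3 + 4*u^2 - 4*u - 16) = (u - 3)*(u - 2)*(u^2 + 6*u + 8) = (u - 3)*(u - 2)*(u + 2)*(u + 4)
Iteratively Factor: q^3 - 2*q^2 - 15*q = (q)*(q^2 - 2*q - 15) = q*(q + 3)*(q - 5)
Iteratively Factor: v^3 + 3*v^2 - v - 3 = (v + 3)*(v^2 - 1) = (v - 1)*(v + 3)*(v + 1)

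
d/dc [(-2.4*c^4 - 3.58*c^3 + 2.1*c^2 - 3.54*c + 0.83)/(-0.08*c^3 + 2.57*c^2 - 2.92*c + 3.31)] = (0.192*c^6 - 12.336*c^5 + 11.9914*c^4 - 11.4352*c^3 - 32.3844*c^2 + 9.6358*c - 9.2938)/(0.0064*c^6 - 0.4112*c^5 + 7.0721*c^4 - 15.5384*c^3 + 25.5398*c^2 - 19.3304*c + 10.9561)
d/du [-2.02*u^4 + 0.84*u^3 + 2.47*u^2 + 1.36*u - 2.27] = -8.08*u^3 + 2.52*u^2 + 4.94*u + 1.36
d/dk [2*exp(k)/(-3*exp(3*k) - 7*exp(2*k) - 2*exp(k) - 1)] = (12*exp(3*k) + 14*exp(2*k) - 2)*exp(k)/(9*exp(6*k) + 42*exp(5*k) + 61*exp(4*k) + 34*exp(3*k) + 18*exp(2*k) + 4*exp(k) + 1)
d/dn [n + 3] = 1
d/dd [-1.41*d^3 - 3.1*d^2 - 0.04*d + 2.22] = -4.23*d^2 - 6.2*d - 0.04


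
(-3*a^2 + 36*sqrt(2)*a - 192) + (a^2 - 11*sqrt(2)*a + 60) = -2*a^2 + 25*sqrt(2)*a - 132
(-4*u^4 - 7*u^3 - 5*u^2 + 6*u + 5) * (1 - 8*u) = 32*u^5 + 52*u^4 + 33*u^3 - 53*u^2 - 34*u + 5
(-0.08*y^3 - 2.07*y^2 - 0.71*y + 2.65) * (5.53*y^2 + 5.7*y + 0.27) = -0.4424*y^5 - 11.9031*y^4 - 15.7469*y^3 + 10.0486*y^2 + 14.9133*y + 0.7155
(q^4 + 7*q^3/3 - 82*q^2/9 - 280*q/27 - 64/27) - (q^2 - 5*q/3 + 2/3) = q^4 + 7*q^3/3 - 91*q^2/9 - 235*q/27 - 82/27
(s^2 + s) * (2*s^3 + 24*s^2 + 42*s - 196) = 2*s^5 + 26*s^4 + 66*s^3 - 154*s^2 - 196*s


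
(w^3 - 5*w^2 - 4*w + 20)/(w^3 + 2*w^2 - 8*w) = (w^2 - 3*w - 10)/(w*(w + 4))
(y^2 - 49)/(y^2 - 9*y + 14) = (y + 7)/(y - 2)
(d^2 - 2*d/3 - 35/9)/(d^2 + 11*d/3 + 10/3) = (d - 7/3)/(d + 2)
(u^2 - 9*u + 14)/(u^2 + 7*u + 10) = (u^2 - 9*u + 14)/(u^2 + 7*u + 10)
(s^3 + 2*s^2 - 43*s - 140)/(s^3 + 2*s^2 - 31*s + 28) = (s^3 + 2*s^2 - 43*s - 140)/(s^3 + 2*s^2 - 31*s + 28)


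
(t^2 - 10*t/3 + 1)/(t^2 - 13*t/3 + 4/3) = (t - 3)/(t - 4)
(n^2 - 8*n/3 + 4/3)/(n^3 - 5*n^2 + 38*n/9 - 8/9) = 3*(n - 2)/(3*n^2 - 13*n + 4)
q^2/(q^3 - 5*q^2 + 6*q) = q/(q^2 - 5*q + 6)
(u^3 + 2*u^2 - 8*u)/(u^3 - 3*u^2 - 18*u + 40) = u/(u - 5)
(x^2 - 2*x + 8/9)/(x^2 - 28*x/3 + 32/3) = (x - 2/3)/(x - 8)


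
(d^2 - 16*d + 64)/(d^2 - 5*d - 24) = (d - 8)/(d + 3)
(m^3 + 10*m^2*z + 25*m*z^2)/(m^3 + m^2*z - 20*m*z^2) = (-m - 5*z)/(-m + 4*z)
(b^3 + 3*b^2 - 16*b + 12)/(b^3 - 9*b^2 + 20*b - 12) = (b + 6)/(b - 6)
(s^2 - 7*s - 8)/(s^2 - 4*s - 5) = (s - 8)/(s - 5)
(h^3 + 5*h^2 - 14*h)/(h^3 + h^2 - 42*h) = (h - 2)/(h - 6)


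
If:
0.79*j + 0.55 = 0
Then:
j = -0.70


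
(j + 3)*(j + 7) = j^2 + 10*j + 21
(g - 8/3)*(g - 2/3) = g^2 - 10*g/3 + 16/9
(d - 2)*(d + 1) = d^2 - d - 2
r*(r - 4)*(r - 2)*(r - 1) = r^4 - 7*r^3 + 14*r^2 - 8*r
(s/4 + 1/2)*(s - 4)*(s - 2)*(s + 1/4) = s^4/4 - 15*s^3/16 - 5*s^2/4 + 15*s/4 + 1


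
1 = 1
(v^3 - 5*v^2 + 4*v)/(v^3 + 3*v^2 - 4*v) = (v - 4)/(v + 4)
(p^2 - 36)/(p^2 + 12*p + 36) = (p - 6)/(p + 6)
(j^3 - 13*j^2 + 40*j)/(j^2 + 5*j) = (j^2 - 13*j + 40)/(j + 5)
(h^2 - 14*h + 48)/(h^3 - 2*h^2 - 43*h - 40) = (h - 6)/(h^2 + 6*h + 5)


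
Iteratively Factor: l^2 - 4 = (l + 2)*(l - 2)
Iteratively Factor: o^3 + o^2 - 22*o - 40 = (o + 2)*(o^2 - o - 20) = (o + 2)*(o + 4)*(o - 5)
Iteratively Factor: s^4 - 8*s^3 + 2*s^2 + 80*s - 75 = (s - 5)*(s^3 - 3*s^2 - 13*s + 15) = (s - 5)*(s - 1)*(s^2 - 2*s - 15) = (s - 5)*(s - 1)*(s + 3)*(s - 5)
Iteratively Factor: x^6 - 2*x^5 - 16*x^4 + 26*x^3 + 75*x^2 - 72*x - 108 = (x + 1)*(x^5 - 3*x^4 - 13*x^3 + 39*x^2 + 36*x - 108) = (x - 3)*(x + 1)*(x^4 - 13*x^2 + 36) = (x - 3)*(x + 1)*(x + 3)*(x^3 - 3*x^2 - 4*x + 12) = (x - 3)*(x - 2)*(x + 1)*(x + 3)*(x^2 - x - 6) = (x - 3)*(x - 2)*(x + 1)*(x + 2)*(x + 3)*(x - 3)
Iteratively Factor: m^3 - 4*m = (m)*(m^2 - 4) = m*(m + 2)*(m - 2)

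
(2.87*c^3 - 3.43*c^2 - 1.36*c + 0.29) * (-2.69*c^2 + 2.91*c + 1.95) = -7.7203*c^5 + 17.5784*c^4 - 0.726400000000001*c^3 - 11.4262*c^2 - 1.8081*c + 0.5655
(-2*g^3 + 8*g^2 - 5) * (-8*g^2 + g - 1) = 16*g^5 - 66*g^4 + 10*g^3 + 32*g^2 - 5*g + 5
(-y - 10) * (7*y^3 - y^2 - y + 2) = -7*y^4 - 69*y^3 + 11*y^2 + 8*y - 20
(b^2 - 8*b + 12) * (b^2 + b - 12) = b^4 - 7*b^3 - 8*b^2 + 108*b - 144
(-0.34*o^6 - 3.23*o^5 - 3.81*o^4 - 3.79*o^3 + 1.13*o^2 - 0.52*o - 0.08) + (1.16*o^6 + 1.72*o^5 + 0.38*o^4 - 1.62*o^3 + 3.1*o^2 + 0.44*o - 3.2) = 0.82*o^6 - 1.51*o^5 - 3.43*o^4 - 5.41*o^3 + 4.23*o^2 - 0.08*o - 3.28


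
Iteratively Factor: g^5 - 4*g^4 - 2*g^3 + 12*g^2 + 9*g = (g + 1)*(g^4 - 5*g^3 + 3*g^2 + 9*g) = (g + 1)^2*(g^3 - 6*g^2 + 9*g) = g*(g + 1)^2*(g^2 - 6*g + 9) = g*(g - 3)*(g + 1)^2*(g - 3)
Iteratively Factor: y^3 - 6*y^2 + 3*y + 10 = (y - 2)*(y^2 - 4*y - 5) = (y - 5)*(y - 2)*(y + 1)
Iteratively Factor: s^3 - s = (s)*(s^2 - 1) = s*(s - 1)*(s + 1)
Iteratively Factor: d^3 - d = (d)*(d^2 - 1) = d*(d - 1)*(d + 1)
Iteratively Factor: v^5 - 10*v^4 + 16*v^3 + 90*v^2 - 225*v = (v - 3)*(v^4 - 7*v^3 - 5*v^2 + 75*v) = (v - 3)*(v + 3)*(v^3 - 10*v^2 + 25*v) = (v - 5)*(v - 3)*(v + 3)*(v^2 - 5*v) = (v - 5)^2*(v - 3)*(v + 3)*(v)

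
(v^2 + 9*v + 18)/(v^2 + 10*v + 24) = (v + 3)/(v + 4)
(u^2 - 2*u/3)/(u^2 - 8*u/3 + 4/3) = u/(u - 2)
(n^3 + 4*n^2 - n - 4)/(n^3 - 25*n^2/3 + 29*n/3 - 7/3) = 3*(n^2 + 5*n + 4)/(3*n^2 - 22*n + 7)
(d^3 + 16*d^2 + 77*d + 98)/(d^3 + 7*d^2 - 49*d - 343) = (d + 2)/(d - 7)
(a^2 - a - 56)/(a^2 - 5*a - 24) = (a + 7)/(a + 3)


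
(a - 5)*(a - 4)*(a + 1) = a^3 - 8*a^2 + 11*a + 20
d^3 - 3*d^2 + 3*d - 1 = (d - 1)^3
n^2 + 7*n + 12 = (n + 3)*(n + 4)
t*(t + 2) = t^2 + 2*t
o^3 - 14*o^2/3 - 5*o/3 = o*(o - 5)*(o + 1/3)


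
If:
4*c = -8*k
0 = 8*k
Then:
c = 0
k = 0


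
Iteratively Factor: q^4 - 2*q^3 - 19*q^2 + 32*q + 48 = (q - 4)*(q^3 + 2*q^2 - 11*q - 12) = (q - 4)*(q + 1)*(q^2 + q - 12) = (q - 4)*(q + 1)*(q + 4)*(q - 3)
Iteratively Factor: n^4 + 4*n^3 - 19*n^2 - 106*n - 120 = (n - 5)*(n^3 + 9*n^2 + 26*n + 24) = (n - 5)*(n + 3)*(n^2 + 6*n + 8) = (n - 5)*(n + 3)*(n + 4)*(n + 2)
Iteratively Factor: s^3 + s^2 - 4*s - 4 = (s + 1)*(s^2 - 4) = (s + 1)*(s + 2)*(s - 2)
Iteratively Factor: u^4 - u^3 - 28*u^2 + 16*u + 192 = (u - 4)*(u^3 + 3*u^2 - 16*u - 48) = (u - 4)*(u + 4)*(u^2 - u - 12) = (u - 4)*(u + 3)*(u + 4)*(u - 4)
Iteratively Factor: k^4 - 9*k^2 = (k + 3)*(k^3 - 3*k^2) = k*(k + 3)*(k^2 - 3*k) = k^2*(k + 3)*(k - 3)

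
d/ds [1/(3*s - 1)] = -3/(3*s - 1)^2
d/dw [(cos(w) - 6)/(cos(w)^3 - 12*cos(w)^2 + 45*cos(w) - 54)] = 2*sin(w)/(cos(w) - 3)^3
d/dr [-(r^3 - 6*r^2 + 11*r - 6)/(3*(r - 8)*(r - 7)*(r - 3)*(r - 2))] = (r^2 - 2*r - 41)/(3*(r^4 - 30*r^3 + 337*r^2 - 1680*r + 3136))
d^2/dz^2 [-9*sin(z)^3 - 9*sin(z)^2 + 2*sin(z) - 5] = 81*sin(z)^3 + 36*sin(z)^2 - 56*sin(z) - 18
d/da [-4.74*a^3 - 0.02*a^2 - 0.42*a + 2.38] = -14.22*a^2 - 0.04*a - 0.42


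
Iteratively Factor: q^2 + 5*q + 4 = (q + 1)*(q + 4)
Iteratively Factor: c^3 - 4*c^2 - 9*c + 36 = (c - 4)*(c^2 - 9) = (c - 4)*(c - 3)*(c + 3)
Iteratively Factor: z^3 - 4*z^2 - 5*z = (z + 1)*(z^2 - 5*z) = (z - 5)*(z + 1)*(z)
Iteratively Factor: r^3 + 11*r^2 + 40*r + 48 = (r + 4)*(r^2 + 7*r + 12) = (r + 3)*(r + 4)*(r + 4)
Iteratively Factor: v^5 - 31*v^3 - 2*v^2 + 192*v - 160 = (v - 1)*(v^4 + v^3 - 30*v^2 - 32*v + 160) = (v - 5)*(v - 1)*(v^3 + 6*v^2 - 32) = (v - 5)*(v - 2)*(v - 1)*(v^2 + 8*v + 16) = (v - 5)*(v - 2)*(v - 1)*(v + 4)*(v + 4)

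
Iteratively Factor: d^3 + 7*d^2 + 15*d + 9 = (d + 3)*(d^2 + 4*d + 3) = (d + 3)^2*(d + 1)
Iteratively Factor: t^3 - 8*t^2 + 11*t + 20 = (t + 1)*(t^2 - 9*t + 20) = (t - 4)*(t + 1)*(t - 5)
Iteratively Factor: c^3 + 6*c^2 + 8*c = (c)*(c^2 + 6*c + 8) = c*(c + 2)*(c + 4)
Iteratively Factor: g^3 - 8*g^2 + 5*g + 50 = (g + 2)*(g^2 - 10*g + 25) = (g - 5)*(g + 2)*(g - 5)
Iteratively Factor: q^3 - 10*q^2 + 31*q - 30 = (q - 2)*(q^2 - 8*q + 15) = (q - 5)*(q - 2)*(q - 3)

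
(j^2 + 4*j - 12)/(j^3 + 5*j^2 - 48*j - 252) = (j - 2)/(j^2 - j - 42)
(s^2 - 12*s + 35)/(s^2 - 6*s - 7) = (s - 5)/(s + 1)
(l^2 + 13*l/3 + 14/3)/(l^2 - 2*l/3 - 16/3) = (3*l + 7)/(3*l - 8)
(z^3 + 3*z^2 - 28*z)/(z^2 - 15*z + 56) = z*(z^2 + 3*z - 28)/(z^2 - 15*z + 56)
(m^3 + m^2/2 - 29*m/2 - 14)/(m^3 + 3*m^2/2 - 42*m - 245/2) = (m^2 - 3*m - 4)/(m^2 - 2*m - 35)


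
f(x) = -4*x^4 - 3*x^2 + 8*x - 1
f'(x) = -16*x^3 - 6*x + 8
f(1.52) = -17.12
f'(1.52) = -57.31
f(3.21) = -430.93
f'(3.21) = -540.48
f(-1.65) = -52.02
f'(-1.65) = 89.77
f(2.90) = -285.94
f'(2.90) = -399.62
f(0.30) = 1.10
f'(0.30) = 5.77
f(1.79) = -37.36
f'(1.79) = -94.51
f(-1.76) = -62.75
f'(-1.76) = 105.79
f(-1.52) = -41.44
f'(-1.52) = 73.31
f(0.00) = -1.00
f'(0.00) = 8.00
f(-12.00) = -83473.00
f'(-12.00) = 27728.00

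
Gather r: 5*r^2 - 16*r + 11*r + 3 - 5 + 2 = 5*r^2 - 5*r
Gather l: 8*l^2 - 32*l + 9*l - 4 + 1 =8*l^2 - 23*l - 3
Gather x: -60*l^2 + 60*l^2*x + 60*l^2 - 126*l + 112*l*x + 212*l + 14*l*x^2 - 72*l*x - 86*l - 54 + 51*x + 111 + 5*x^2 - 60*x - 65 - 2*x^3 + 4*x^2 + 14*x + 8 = -2*x^3 + x^2*(14*l + 9) + x*(60*l^2 + 40*l + 5)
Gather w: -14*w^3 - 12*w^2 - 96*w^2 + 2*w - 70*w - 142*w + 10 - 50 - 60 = -14*w^3 - 108*w^2 - 210*w - 100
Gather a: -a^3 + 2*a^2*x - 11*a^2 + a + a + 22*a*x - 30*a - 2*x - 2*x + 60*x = -a^3 + a^2*(2*x - 11) + a*(22*x - 28) + 56*x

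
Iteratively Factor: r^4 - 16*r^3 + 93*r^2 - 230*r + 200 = (r - 5)*(r^3 - 11*r^2 + 38*r - 40) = (r - 5)*(r - 2)*(r^2 - 9*r + 20) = (r - 5)*(r - 4)*(r - 2)*(r - 5)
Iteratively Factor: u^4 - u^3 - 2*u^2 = (u + 1)*(u^3 - 2*u^2) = u*(u + 1)*(u^2 - 2*u) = u^2*(u + 1)*(u - 2)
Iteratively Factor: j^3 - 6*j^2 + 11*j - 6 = (j - 2)*(j^2 - 4*j + 3) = (j - 2)*(j - 1)*(j - 3)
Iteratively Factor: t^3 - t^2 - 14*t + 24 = (t + 4)*(t^2 - 5*t + 6) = (t - 3)*(t + 4)*(t - 2)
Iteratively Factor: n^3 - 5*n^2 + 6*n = (n - 2)*(n^2 - 3*n) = n*(n - 2)*(n - 3)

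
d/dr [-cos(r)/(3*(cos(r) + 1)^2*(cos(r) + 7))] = (-7*cos(r) - cos(2*r) + 6)*sin(r)/(3*(cos(r) + 1)^3*(cos(r) + 7)^2)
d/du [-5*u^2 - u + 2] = -10*u - 1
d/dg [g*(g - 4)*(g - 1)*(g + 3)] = 4*g^3 - 6*g^2 - 22*g + 12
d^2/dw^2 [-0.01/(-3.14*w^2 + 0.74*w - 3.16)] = (-0.197192*w^2 + 0.046472*w + 0.01*(6.28*w - 0.74)*(12.56*w - 1.48) - 0.198448)/(3.14*w^2 - 0.74*w + 3.16)^3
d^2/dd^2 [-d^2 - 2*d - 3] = -2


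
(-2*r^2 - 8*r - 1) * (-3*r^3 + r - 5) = 6*r^5 + 24*r^4 + r^3 + 2*r^2 + 39*r + 5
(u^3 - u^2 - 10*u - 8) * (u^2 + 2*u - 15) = u^5 + u^4 - 27*u^3 - 13*u^2 + 134*u + 120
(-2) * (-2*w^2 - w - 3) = 4*w^2 + 2*w + 6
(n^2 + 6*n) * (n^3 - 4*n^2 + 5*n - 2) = n^5 + 2*n^4 - 19*n^3 + 28*n^2 - 12*n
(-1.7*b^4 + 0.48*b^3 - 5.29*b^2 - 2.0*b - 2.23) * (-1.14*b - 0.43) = 1.938*b^5 + 0.1838*b^4 + 5.8242*b^3 + 4.5547*b^2 + 3.4022*b + 0.9589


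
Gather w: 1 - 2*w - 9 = -2*w - 8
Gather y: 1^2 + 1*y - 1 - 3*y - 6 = -2*y - 6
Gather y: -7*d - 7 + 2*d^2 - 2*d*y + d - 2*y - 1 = 2*d^2 - 6*d + y*(-2*d - 2) - 8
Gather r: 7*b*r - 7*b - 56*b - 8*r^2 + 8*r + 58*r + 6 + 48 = -63*b - 8*r^2 + r*(7*b + 66) + 54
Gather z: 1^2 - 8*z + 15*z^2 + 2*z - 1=15*z^2 - 6*z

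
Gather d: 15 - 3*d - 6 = 9 - 3*d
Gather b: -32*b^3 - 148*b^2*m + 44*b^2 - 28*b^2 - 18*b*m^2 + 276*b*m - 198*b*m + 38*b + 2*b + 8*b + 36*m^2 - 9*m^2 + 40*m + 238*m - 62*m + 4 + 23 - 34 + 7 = -32*b^3 + b^2*(16 - 148*m) + b*(-18*m^2 + 78*m + 48) + 27*m^2 + 216*m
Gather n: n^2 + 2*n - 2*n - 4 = n^2 - 4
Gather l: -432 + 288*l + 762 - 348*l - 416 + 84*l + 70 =24*l - 16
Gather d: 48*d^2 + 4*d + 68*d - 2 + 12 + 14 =48*d^2 + 72*d + 24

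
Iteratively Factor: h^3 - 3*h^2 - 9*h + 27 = (h - 3)*(h^2 - 9) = (h - 3)^2*(h + 3)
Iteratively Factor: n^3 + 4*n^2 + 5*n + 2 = (n + 1)*(n^2 + 3*n + 2) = (n + 1)^2*(n + 2)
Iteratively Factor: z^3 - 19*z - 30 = (z + 2)*(z^2 - 2*z - 15) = (z + 2)*(z + 3)*(z - 5)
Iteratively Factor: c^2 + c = (c)*(c + 1)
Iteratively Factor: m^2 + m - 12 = (m + 4)*(m - 3)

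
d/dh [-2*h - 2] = -2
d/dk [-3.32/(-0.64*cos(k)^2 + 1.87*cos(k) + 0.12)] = (4.2496*cos(k) - 6.2084)*sin(k)/(-0.64*cos(k)^2 + 1.87*cos(k) + 0.12)^2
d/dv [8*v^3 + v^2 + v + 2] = 24*v^2 + 2*v + 1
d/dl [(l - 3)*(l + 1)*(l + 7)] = 3*l^2 + 10*l - 17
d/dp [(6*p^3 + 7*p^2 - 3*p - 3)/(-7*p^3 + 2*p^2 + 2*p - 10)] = (61*p^4 - 18*p^3 - 223*p^2 - 128*p + 36)/(49*p^6 - 28*p^5 - 24*p^4 + 148*p^3 - 36*p^2 - 40*p + 100)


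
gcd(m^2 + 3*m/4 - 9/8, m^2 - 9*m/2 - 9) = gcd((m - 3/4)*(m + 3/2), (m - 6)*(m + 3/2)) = m + 3/2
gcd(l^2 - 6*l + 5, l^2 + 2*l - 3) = l - 1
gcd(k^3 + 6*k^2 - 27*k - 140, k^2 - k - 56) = k + 7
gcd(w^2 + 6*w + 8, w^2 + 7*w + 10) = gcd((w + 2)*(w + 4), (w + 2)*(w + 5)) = w + 2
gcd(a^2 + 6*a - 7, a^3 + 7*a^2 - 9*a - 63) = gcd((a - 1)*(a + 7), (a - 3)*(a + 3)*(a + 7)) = a + 7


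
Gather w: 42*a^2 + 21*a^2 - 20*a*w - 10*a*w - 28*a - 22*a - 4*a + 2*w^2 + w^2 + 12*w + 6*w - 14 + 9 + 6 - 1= 63*a^2 - 54*a + 3*w^2 + w*(18 - 30*a)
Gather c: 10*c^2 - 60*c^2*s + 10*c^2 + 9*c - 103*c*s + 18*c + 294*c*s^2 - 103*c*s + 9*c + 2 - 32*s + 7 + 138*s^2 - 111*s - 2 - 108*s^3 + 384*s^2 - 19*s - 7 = c^2*(20 - 60*s) + c*(294*s^2 - 206*s + 36) - 108*s^3 + 522*s^2 - 162*s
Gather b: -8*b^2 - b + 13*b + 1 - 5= -8*b^2 + 12*b - 4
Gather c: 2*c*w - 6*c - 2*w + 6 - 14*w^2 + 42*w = c*(2*w - 6) - 14*w^2 + 40*w + 6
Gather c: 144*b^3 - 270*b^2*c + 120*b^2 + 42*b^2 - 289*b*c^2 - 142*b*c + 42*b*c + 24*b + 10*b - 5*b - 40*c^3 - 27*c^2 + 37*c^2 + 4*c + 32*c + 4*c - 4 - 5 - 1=144*b^3 + 162*b^2 + 29*b - 40*c^3 + c^2*(10 - 289*b) + c*(-270*b^2 - 100*b + 40) - 10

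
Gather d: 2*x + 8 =2*x + 8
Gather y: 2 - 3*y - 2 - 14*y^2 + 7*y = -14*y^2 + 4*y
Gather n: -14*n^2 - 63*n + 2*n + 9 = -14*n^2 - 61*n + 9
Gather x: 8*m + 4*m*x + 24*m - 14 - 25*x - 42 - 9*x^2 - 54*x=32*m - 9*x^2 + x*(4*m - 79) - 56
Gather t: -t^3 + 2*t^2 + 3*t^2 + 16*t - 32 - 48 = -t^3 + 5*t^2 + 16*t - 80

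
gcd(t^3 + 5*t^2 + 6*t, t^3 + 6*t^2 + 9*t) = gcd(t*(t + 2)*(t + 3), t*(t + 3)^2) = t^2 + 3*t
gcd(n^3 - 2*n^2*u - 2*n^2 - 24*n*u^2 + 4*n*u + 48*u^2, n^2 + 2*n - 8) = n - 2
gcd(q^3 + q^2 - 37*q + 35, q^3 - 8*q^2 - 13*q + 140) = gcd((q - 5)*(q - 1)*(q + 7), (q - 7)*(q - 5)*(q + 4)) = q - 5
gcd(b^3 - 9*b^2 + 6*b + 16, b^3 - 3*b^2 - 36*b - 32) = b^2 - 7*b - 8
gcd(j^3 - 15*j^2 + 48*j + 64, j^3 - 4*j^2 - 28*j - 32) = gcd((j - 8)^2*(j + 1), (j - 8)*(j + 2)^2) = j - 8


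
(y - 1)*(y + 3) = y^2 + 2*y - 3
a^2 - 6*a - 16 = (a - 8)*(a + 2)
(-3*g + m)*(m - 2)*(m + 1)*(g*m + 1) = -3*g^2*m^3 + 3*g^2*m^2 + 6*g^2*m + g*m^4 - g*m^3 - 5*g*m^2 + 3*g*m + 6*g + m^3 - m^2 - 2*m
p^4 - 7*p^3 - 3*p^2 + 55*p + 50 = (p - 5)^2*(p + 1)*(p + 2)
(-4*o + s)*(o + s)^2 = -4*o^3 - 7*o^2*s - 2*o*s^2 + s^3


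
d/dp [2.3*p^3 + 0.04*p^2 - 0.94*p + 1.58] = 6.9*p^2 + 0.08*p - 0.94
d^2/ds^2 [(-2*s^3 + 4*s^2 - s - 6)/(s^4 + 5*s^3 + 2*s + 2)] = 2*(-2*s^9 + 12*s^8 + 54*s^7 + 28*s^6 - 465*s^5 - 990*s^4 - 282*s^3 - 72*s^2 + 156*s - 4)/(s^12 + 15*s^11 + 75*s^10 + 131*s^9 + 66*s^8 + 210*s^7 + 162*s^6 + 84*s^5 + 132*s^4 + 68*s^3 + 24*s^2 + 24*s + 8)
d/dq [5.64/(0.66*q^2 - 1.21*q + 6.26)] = (6.8244 - 7.4448*q)/(0.66*q^2 - 1.21*q + 6.26)^2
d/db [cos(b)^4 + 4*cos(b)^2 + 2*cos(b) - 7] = -2*(11*cos(b)/2 + cos(3*b)/2 + 1)*sin(b)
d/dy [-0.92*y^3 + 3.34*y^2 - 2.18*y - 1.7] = -2.76*y^2 + 6.68*y - 2.18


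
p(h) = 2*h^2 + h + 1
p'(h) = 4*h + 1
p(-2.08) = 7.57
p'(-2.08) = -7.32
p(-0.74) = 1.36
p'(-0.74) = -1.96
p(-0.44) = 0.95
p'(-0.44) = -0.76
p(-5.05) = 46.96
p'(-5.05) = -19.20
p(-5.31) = 52.08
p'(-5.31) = -20.24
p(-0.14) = 0.90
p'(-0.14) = 0.44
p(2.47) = 15.67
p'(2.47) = 10.88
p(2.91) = 20.85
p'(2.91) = 12.64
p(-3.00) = 16.00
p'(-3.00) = -11.00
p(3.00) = 22.00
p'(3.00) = 13.00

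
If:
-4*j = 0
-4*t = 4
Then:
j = 0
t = -1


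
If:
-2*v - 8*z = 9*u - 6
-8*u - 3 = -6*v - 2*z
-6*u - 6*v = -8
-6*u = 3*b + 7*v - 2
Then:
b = -188/81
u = 10/27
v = 26/27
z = 5/54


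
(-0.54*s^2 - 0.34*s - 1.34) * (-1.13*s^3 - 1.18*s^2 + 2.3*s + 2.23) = 0.6102*s^5 + 1.0214*s^4 + 0.6734*s^3 - 0.405*s^2 - 3.8402*s - 2.9882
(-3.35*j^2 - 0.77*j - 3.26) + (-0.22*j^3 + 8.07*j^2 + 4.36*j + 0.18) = -0.22*j^3 + 4.72*j^2 + 3.59*j - 3.08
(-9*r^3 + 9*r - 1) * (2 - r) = 9*r^4 - 18*r^3 - 9*r^2 + 19*r - 2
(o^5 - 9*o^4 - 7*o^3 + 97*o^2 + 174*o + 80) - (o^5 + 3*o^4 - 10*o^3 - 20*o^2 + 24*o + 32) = -12*o^4 + 3*o^3 + 117*o^2 + 150*o + 48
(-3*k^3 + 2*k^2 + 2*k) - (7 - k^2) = -3*k^3 + 3*k^2 + 2*k - 7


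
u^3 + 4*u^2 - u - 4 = (u - 1)*(u + 1)*(u + 4)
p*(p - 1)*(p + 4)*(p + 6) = p^4 + 9*p^3 + 14*p^2 - 24*p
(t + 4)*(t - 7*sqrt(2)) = t^2 - 7*sqrt(2)*t + 4*t - 28*sqrt(2)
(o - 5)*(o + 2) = o^2 - 3*o - 10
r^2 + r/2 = r*(r + 1/2)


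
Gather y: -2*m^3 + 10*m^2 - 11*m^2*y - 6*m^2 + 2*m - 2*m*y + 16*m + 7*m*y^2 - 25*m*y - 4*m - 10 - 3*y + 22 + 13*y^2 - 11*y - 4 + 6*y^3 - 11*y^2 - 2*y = -2*m^3 + 4*m^2 + 14*m + 6*y^3 + y^2*(7*m + 2) + y*(-11*m^2 - 27*m - 16) + 8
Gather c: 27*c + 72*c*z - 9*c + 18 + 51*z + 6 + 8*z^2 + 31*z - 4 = c*(72*z + 18) + 8*z^2 + 82*z + 20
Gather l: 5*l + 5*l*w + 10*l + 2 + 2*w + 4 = l*(5*w + 15) + 2*w + 6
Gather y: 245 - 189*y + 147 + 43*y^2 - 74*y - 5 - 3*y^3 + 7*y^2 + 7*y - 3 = -3*y^3 + 50*y^2 - 256*y + 384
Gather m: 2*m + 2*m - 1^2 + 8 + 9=4*m + 16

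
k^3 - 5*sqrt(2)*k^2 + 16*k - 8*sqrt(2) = (k - 2*sqrt(2))^2*(k - sqrt(2))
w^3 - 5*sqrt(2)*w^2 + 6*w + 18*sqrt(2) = (w - 3*sqrt(2))^2*(w + sqrt(2))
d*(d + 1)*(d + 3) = d^3 + 4*d^2 + 3*d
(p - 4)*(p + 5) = p^2 + p - 20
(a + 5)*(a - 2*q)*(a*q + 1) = a^3*q - 2*a^2*q^2 + 5*a^2*q + a^2 - 10*a*q^2 - 2*a*q + 5*a - 10*q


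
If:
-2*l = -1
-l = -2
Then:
No Solution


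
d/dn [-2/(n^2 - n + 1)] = 2*(2*n - 1)/(n^2 - n + 1)^2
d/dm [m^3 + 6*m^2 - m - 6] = 3*m^2 + 12*m - 1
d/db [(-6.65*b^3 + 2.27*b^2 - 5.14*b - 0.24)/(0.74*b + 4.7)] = (-9.842*b^3 - 92.0852*b^2 + 21.338*b - 23.9804)/(0.5476*b^2 + 6.956*b + 22.09)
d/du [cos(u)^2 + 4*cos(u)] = -2*(cos(u) + 2)*sin(u)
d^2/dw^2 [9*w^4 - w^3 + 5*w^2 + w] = 108*w^2 - 6*w + 10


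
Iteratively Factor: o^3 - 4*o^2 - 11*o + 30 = (o + 3)*(o^2 - 7*o + 10) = (o - 5)*(o + 3)*(o - 2)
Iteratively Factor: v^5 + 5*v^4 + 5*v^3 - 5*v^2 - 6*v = (v + 3)*(v^4 + 2*v^3 - v^2 - 2*v) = (v + 1)*(v + 3)*(v^3 + v^2 - 2*v) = (v - 1)*(v + 1)*(v + 3)*(v^2 + 2*v) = (v - 1)*(v + 1)*(v + 2)*(v + 3)*(v)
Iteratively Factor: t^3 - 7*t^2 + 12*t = (t)*(t^2 - 7*t + 12) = t*(t - 3)*(t - 4)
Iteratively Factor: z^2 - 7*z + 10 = (z - 2)*(z - 5)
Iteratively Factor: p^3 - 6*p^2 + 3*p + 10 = (p + 1)*(p^2 - 7*p + 10) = (p - 5)*(p + 1)*(p - 2)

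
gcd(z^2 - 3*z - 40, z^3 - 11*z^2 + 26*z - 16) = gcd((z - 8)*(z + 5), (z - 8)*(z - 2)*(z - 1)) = z - 8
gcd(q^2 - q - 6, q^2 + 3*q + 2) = q + 2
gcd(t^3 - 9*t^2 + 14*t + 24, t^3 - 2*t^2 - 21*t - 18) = t^2 - 5*t - 6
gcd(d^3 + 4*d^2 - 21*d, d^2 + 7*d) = d^2 + 7*d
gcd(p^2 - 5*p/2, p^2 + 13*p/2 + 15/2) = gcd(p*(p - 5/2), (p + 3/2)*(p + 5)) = 1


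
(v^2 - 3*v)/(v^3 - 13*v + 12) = v/(v^2 + 3*v - 4)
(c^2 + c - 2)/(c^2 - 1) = (c + 2)/(c + 1)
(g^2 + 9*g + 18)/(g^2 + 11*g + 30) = (g + 3)/(g + 5)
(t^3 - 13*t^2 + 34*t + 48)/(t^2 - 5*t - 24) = (t^2 - 5*t - 6)/(t + 3)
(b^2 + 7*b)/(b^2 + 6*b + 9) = b*(b + 7)/(b^2 + 6*b + 9)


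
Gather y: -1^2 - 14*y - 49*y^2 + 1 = -49*y^2 - 14*y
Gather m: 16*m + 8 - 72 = 16*m - 64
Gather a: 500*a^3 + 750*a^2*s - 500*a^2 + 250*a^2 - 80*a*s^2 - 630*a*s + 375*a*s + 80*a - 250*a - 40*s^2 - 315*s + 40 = 500*a^3 + a^2*(750*s - 250) + a*(-80*s^2 - 255*s - 170) - 40*s^2 - 315*s + 40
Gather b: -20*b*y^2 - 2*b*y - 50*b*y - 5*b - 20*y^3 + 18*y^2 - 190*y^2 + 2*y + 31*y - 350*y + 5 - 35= b*(-20*y^2 - 52*y - 5) - 20*y^3 - 172*y^2 - 317*y - 30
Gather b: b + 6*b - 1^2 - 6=7*b - 7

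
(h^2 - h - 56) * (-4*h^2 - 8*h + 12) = -4*h^4 - 4*h^3 + 244*h^2 + 436*h - 672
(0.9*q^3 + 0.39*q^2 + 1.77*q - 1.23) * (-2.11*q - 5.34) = -1.899*q^4 - 5.6289*q^3 - 5.8173*q^2 - 6.8565*q + 6.5682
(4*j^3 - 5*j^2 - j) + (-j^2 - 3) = 4*j^3 - 6*j^2 - j - 3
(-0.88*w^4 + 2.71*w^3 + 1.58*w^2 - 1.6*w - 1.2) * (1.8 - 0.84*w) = 0.7392*w^5 - 3.8604*w^4 + 3.5508*w^3 + 4.188*w^2 - 1.872*w - 2.16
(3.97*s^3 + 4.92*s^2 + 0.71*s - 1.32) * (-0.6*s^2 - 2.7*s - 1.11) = -2.382*s^5 - 13.671*s^4 - 18.1167*s^3 - 6.5862*s^2 + 2.7759*s + 1.4652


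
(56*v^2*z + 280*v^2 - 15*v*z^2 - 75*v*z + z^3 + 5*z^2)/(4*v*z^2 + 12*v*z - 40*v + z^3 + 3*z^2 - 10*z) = (56*v^2 - 15*v*z + z^2)/(4*v*z - 8*v + z^2 - 2*z)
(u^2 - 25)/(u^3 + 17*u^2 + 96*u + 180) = (u - 5)/(u^2 + 12*u + 36)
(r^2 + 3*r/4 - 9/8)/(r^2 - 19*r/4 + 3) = (r + 3/2)/(r - 4)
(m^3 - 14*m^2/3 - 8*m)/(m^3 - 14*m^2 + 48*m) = (m + 4/3)/(m - 8)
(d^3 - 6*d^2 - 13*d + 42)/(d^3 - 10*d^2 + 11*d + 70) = (d^2 + d - 6)/(d^2 - 3*d - 10)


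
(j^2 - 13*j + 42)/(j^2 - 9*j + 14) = (j - 6)/(j - 2)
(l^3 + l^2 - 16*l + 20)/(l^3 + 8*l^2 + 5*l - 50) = (l - 2)/(l + 5)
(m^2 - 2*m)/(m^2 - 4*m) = (m - 2)/(m - 4)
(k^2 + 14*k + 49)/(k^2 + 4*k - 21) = (k + 7)/(k - 3)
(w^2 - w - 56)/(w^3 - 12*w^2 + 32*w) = (w + 7)/(w*(w - 4))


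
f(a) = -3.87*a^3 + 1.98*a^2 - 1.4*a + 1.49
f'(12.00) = -1625.72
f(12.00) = -6417.55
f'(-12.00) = -1720.76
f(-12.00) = 6990.77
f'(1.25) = -14.59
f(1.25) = -4.72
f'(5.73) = -359.90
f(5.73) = -669.60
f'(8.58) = -822.11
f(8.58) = -2309.16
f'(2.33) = -55.20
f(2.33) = -39.98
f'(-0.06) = -1.68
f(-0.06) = 1.58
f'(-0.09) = -1.85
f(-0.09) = 1.63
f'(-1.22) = -23.51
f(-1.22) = 13.17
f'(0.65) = -3.73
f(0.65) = 0.35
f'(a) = -11.61*a^2 + 3.96*a - 1.4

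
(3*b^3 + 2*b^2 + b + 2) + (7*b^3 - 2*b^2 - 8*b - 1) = 10*b^3 - 7*b + 1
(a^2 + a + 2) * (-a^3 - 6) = -a^5 - a^4 - 2*a^3 - 6*a^2 - 6*a - 12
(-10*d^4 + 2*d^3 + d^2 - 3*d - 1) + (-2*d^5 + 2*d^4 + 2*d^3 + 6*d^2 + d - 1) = -2*d^5 - 8*d^4 + 4*d^3 + 7*d^2 - 2*d - 2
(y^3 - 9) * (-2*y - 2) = -2*y^4 - 2*y^3 + 18*y + 18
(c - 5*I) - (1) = c - 1 - 5*I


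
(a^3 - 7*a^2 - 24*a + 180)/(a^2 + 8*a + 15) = (a^2 - 12*a + 36)/(a + 3)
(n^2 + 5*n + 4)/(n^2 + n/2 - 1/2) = 2*(n + 4)/(2*n - 1)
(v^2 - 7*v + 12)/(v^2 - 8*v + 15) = (v - 4)/(v - 5)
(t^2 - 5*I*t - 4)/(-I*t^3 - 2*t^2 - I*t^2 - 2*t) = (-t^2 + 5*I*t + 4)/(t*(I*t^2 + 2*t + I*t + 2))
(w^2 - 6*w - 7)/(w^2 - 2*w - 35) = (w + 1)/(w + 5)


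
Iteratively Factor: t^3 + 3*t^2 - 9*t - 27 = (t - 3)*(t^2 + 6*t + 9) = (t - 3)*(t + 3)*(t + 3)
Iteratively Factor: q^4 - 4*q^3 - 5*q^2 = (q - 5)*(q^3 + q^2) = q*(q - 5)*(q^2 + q) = q*(q - 5)*(q + 1)*(q)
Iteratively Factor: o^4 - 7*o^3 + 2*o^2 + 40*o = (o - 5)*(o^3 - 2*o^2 - 8*o) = (o - 5)*(o - 4)*(o^2 + 2*o) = (o - 5)*(o - 4)*(o + 2)*(o)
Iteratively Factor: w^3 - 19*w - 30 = (w + 2)*(w^2 - 2*w - 15) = (w + 2)*(w + 3)*(w - 5)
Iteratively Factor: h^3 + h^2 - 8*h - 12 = (h + 2)*(h^2 - h - 6) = (h + 2)^2*(h - 3)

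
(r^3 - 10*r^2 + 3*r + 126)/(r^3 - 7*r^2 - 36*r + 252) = (r + 3)/(r + 6)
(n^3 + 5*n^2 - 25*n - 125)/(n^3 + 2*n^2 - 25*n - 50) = (n + 5)/(n + 2)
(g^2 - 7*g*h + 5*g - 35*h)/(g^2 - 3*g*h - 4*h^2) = (-g^2 + 7*g*h - 5*g + 35*h)/(-g^2 + 3*g*h + 4*h^2)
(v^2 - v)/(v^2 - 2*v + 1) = v/(v - 1)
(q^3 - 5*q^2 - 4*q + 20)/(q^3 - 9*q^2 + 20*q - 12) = (q^2 - 3*q - 10)/(q^2 - 7*q + 6)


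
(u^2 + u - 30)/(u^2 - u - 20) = (u + 6)/(u + 4)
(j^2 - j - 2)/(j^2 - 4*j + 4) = (j + 1)/(j - 2)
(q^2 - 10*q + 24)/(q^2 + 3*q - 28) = (q - 6)/(q + 7)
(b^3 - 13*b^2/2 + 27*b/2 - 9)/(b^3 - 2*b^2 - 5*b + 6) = (b^2 - 7*b/2 + 3)/(b^2 + b - 2)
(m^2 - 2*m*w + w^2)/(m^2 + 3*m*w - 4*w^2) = (m - w)/(m + 4*w)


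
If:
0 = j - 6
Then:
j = 6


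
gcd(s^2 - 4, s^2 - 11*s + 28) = 1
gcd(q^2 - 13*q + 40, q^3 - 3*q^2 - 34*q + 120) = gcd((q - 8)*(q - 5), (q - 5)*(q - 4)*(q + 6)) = q - 5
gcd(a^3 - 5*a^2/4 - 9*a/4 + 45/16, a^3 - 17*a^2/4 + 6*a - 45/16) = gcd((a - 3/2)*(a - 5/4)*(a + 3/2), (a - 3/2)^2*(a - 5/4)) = a^2 - 11*a/4 + 15/8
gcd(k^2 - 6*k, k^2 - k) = k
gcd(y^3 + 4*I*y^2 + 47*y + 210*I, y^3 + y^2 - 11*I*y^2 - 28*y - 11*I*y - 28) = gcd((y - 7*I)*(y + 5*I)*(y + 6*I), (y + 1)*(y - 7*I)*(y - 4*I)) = y - 7*I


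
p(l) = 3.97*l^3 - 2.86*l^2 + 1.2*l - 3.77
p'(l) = 11.91*l^2 - 5.72*l + 1.2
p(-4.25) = -365.29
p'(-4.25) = 240.63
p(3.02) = 83.12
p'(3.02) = 92.55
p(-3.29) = -180.05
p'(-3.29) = 148.93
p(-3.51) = -214.89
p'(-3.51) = 168.01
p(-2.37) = -75.53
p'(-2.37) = 81.65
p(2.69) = 56.04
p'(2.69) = 72.00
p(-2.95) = -134.12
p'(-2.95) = 121.72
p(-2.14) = -58.34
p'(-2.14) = 67.98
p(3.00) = 81.28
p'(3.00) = 91.23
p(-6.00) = -971.45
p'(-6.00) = 464.28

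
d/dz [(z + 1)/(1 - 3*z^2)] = (-3*z^2 + 6*z*(z + 1) + 1)/(3*z^2 - 1)^2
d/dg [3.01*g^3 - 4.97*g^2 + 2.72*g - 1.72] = 9.03*g^2 - 9.94*g + 2.72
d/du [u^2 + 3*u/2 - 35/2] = 2*u + 3/2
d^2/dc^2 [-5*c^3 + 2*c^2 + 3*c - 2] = 4 - 30*c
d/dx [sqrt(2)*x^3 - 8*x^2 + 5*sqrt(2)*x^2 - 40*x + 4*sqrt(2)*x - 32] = 3*sqrt(2)*x^2 - 16*x + 10*sqrt(2)*x - 40 + 4*sqrt(2)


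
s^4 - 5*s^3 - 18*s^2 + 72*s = s*(s - 6)*(s - 3)*(s + 4)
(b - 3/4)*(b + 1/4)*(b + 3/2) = b^3 + b^2 - 15*b/16 - 9/32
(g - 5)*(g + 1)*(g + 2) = g^3 - 2*g^2 - 13*g - 10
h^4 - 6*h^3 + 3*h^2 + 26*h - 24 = (h - 4)*(h - 3)*(h - 1)*(h + 2)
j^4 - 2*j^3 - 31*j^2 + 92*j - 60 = (j - 5)*(j - 2)*(j - 1)*(j + 6)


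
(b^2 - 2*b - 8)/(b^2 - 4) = (b - 4)/(b - 2)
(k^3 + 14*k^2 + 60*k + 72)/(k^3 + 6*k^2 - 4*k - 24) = (k + 6)/(k - 2)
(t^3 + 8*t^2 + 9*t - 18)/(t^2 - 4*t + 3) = (t^2 + 9*t + 18)/(t - 3)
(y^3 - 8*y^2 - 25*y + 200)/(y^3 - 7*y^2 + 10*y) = (y^2 - 3*y - 40)/(y*(y - 2))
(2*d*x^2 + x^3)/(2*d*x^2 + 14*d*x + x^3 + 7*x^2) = x/(x + 7)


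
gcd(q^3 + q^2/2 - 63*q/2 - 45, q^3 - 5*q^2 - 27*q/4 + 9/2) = q^2 - 9*q/2 - 9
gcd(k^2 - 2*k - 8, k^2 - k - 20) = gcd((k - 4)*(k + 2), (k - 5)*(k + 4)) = 1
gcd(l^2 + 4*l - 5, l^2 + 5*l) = l + 5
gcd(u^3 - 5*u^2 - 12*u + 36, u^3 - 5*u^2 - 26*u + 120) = u - 6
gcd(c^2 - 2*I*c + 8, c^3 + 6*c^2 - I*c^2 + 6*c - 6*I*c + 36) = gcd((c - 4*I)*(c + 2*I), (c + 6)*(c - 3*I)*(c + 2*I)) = c + 2*I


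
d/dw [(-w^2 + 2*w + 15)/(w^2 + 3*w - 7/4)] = 8*(-10*w^2 - 53*w - 97)/(16*w^4 + 96*w^3 + 88*w^2 - 168*w + 49)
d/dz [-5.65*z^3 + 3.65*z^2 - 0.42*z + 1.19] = -16.95*z^2 + 7.3*z - 0.42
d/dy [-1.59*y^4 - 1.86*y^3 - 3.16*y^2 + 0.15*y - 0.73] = -6.36*y^3 - 5.58*y^2 - 6.32*y + 0.15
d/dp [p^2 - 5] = 2*p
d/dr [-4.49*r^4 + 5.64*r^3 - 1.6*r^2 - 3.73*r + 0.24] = -17.96*r^3 + 16.92*r^2 - 3.2*r - 3.73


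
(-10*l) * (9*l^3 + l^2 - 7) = -90*l^4 - 10*l^3 + 70*l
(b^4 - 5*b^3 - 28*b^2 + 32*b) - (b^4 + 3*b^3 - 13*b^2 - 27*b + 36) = -8*b^3 - 15*b^2 + 59*b - 36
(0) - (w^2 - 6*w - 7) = -w^2 + 6*w + 7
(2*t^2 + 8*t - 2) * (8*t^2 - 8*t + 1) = 16*t^4 + 48*t^3 - 78*t^2 + 24*t - 2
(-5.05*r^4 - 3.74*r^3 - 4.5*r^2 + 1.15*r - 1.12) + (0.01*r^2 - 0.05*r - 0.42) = -5.05*r^4 - 3.74*r^3 - 4.49*r^2 + 1.1*r - 1.54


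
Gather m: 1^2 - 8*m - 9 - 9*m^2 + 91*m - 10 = -9*m^2 + 83*m - 18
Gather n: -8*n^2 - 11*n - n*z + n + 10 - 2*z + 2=-8*n^2 + n*(-z - 10) - 2*z + 12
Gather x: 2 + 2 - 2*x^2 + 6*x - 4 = -2*x^2 + 6*x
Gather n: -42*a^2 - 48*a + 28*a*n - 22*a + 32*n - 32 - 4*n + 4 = -42*a^2 - 70*a + n*(28*a + 28) - 28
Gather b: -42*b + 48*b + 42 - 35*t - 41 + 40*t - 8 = 6*b + 5*t - 7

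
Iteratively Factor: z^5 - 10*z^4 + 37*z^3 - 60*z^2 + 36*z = (z)*(z^4 - 10*z^3 + 37*z^2 - 60*z + 36) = z*(z - 3)*(z^3 - 7*z^2 + 16*z - 12) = z*(z - 3)*(z - 2)*(z^2 - 5*z + 6) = z*(z - 3)^2*(z - 2)*(z - 2)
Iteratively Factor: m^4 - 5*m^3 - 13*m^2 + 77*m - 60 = (m - 1)*(m^3 - 4*m^2 - 17*m + 60) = (m - 5)*(m - 1)*(m^2 + m - 12) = (m - 5)*(m - 1)*(m + 4)*(m - 3)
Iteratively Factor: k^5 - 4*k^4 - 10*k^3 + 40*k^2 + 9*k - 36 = (k + 3)*(k^4 - 7*k^3 + 11*k^2 + 7*k - 12) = (k - 1)*(k + 3)*(k^3 - 6*k^2 + 5*k + 12) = (k - 1)*(k + 1)*(k + 3)*(k^2 - 7*k + 12) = (k - 3)*(k - 1)*(k + 1)*(k + 3)*(k - 4)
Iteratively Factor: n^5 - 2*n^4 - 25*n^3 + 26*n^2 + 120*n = (n - 5)*(n^4 + 3*n^3 - 10*n^2 - 24*n) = (n - 5)*(n + 4)*(n^3 - n^2 - 6*n) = n*(n - 5)*(n + 4)*(n^2 - n - 6) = n*(n - 5)*(n + 2)*(n + 4)*(n - 3)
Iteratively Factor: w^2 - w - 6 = (w + 2)*(w - 3)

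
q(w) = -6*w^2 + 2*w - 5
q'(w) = 2 - 12*w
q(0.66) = -6.29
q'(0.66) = -5.92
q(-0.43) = -6.97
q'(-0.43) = 7.16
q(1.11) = -10.17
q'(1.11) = -11.32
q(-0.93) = -12.05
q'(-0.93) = 13.16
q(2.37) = -33.96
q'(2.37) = -26.44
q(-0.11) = -5.29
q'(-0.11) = 3.32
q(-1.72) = -26.19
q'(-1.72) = 22.64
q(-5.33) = -186.11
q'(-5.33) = 65.96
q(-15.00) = -1385.00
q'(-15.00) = 182.00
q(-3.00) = -65.00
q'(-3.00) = 38.00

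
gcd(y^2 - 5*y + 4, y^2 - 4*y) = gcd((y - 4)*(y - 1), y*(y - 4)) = y - 4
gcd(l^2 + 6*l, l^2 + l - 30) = l + 6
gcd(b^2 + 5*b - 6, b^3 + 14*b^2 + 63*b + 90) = b + 6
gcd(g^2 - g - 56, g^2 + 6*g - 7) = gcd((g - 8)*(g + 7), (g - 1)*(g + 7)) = g + 7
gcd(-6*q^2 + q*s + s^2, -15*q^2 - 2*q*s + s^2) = 3*q + s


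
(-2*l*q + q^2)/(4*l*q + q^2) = (-2*l + q)/(4*l + q)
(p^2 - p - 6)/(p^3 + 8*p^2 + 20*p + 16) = (p - 3)/(p^2 + 6*p + 8)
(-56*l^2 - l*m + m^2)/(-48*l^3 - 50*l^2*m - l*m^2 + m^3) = (7*l + m)/(6*l^2 + 7*l*m + m^2)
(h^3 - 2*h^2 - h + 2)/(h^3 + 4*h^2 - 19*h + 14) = (h + 1)/(h + 7)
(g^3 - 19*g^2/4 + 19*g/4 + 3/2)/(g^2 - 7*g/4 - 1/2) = g - 3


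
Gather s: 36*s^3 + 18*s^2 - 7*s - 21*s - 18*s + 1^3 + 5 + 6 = 36*s^3 + 18*s^2 - 46*s + 12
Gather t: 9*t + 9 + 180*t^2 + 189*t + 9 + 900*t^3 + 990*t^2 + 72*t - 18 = 900*t^3 + 1170*t^2 + 270*t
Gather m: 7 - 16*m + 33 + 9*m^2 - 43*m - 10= 9*m^2 - 59*m + 30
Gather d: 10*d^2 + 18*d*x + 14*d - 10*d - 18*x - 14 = 10*d^2 + d*(18*x + 4) - 18*x - 14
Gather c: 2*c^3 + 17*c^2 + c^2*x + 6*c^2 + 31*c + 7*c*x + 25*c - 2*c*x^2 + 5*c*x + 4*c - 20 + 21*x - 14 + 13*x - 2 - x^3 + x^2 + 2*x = 2*c^3 + c^2*(x + 23) + c*(-2*x^2 + 12*x + 60) - x^3 + x^2 + 36*x - 36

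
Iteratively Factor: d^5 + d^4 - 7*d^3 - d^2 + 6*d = (d + 3)*(d^4 - 2*d^3 - d^2 + 2*d) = (d - 1)*(d + 3)*(d^3 - d^2 - 2*d) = d*(d - 1)*(d + 3)*(d^2 - d - 2) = d*(d - 2)*(d - 1)*(d + 3)*(d + 1)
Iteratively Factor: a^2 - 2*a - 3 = (a - 3)*(a + 1)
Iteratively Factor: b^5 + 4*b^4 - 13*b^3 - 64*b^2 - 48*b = (b + 1)*(b^4 + 3*b^3 - 16*b^2 - 48*b) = (b + 1)*(b + 4)*(b^3 - b^2 - 12*b) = (b + 1)*(b + 3)*(b + 4)*(b^2 - 4*b) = b*(b + 1)*(b + 3)*(b + 4)*(b - 4)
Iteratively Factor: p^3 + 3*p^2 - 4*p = (p + 4)*(p^2 - p) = p*(p + 4)*(p - 1)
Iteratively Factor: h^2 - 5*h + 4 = (h - 4)*(h - 1)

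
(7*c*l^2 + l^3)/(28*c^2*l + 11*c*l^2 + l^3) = l/(4*c + l)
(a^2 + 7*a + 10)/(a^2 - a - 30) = (a + 2)/(a - 6)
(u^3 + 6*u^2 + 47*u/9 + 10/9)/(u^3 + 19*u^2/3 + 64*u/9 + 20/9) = (3*u + 1)/(3*u + 2)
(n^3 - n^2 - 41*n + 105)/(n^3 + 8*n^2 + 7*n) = (n^2 - 8*n + 15)/(n*(n + 1))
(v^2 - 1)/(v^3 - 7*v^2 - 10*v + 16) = (v + 1)/(v^2 - 6*v - 16)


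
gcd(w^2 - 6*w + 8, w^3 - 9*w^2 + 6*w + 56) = w - 4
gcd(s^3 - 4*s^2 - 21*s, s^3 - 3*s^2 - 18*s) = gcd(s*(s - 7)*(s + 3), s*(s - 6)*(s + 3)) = s^2 + 3*s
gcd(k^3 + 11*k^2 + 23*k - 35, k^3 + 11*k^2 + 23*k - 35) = k^3 + 11*k^2 + 23*k - 35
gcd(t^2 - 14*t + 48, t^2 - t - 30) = t - 6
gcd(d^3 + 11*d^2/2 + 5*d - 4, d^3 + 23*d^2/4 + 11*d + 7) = d + 2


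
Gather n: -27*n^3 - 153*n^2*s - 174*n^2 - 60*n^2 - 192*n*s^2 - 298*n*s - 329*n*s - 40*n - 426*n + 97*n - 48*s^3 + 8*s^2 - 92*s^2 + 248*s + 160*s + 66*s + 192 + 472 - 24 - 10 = -27*n^3 + n^2*(-153*s - 234) + n*(-192*s^2 - 627*s - 369) - 48*s^3 - 84*s^2 + 474*s + 630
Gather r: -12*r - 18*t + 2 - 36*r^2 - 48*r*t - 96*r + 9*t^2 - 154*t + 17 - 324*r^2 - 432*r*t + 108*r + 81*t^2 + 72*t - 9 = -360*r^2 - 480*r*t + 90*t^2 - 100*t + 10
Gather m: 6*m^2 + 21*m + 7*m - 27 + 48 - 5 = 6*m^2 + 28*m + 16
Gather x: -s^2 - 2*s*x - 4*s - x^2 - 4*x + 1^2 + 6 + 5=-s^2 - 4*s - x^2 + x*(-2*s - 4) + 12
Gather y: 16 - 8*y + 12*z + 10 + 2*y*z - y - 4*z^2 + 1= y*(2*z - 9) - 4*z^2 + 12*z + 27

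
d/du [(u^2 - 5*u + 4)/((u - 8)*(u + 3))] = 28*(5 - 2*u)/(u^4 - 10*u^3 - 23*u^2 + 240*u + 576)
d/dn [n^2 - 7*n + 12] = 2*n - 7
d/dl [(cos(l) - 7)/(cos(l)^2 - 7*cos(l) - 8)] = (cos(l)^2 - 14*cos(l) + 57)*sin(l)/(sin(l)^2 + 7*cos(l) + 7)^2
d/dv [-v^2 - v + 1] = -2*v - 1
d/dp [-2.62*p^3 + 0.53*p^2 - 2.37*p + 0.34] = -7.86*p^2 + 1.06*p - 2.37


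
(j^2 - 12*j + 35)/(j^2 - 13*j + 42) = (j - 5)/(j - 6)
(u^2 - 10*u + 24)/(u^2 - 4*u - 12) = (u - 4)/(u + 2)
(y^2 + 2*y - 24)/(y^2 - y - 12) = (y + 6)/(y + 3)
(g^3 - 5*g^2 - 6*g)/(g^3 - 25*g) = (g^2 - 5*g - 6)/(g^2 - 25)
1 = 1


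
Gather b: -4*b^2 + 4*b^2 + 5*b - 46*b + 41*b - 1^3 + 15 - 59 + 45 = 0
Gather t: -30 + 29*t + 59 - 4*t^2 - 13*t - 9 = -4*t^2 + 16*t + 20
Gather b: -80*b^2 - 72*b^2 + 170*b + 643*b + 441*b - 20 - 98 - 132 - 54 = -152*b^2 + 1254*b - 304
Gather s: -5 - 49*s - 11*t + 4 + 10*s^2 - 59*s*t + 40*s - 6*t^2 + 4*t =10*s^2 + s*(-59*t - 9) - 6*t^2 - 7*t - 1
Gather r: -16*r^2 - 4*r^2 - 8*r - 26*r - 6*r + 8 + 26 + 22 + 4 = -20*r^2 - 40*r + 60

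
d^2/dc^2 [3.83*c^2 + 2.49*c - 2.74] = 7.66000000000000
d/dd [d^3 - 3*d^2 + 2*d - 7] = 3*d^2 - 6*d + 2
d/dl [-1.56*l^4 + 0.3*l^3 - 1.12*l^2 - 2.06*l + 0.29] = -6.24*l^3 + 0.9*l^2 - 2.24*l - 2.06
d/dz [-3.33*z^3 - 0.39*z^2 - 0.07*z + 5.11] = -9.99*z^2 - 0.78*z - 0.07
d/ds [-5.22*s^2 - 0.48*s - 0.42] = -10.44*s - 0.48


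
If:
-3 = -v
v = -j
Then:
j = -3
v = 3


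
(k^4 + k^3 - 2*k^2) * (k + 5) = k^5 + 6*k^4 + 3*k^3 - 10*k^2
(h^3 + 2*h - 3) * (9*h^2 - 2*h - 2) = 9*h^5 - 2*h^4 + 16*h^3 - 31*h^2 + 2*h + 6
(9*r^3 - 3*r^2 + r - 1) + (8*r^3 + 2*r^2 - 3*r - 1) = 17*r^3 - r^2 - 2*r - 2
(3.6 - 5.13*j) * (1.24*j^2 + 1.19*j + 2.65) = -6.3612*j^3 - 1.6407*j^2 - 9.3105*j + 9.54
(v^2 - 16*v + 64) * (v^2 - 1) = v^4 - 16*v^3 + 63*v^2 + 16*v - 64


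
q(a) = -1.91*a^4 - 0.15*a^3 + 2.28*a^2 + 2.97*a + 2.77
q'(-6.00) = 1609.65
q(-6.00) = -2375.93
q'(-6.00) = 1609.65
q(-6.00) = -2375.93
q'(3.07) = -208.33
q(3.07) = -140.63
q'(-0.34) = 1.67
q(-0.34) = 2.00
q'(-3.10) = 212.11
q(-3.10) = -156.45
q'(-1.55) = 23.27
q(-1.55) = -6.82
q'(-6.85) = 2406.26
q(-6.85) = -4067.67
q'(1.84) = -37.76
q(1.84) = -6.87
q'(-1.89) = 44.32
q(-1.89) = -18.06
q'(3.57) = -334.10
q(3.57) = -274.64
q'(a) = -7.64*a^3 - 0.45*a^2 + 4.56*a + 2.97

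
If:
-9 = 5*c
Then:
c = -9/5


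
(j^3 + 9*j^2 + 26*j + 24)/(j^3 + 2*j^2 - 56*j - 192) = (j^2 + 5*j + 6)/(j^2 - 2*j - 48)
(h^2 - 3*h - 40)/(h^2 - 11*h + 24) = (h + 5)/(h - 3)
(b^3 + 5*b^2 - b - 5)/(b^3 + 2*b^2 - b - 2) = (b + 5)/(b + 2)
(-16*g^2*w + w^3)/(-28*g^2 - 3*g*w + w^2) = w*(-4*g + w)/(-7*g + w)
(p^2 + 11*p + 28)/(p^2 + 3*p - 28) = (p + 4)/(p - 4)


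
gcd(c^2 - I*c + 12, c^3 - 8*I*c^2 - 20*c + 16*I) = c - 4*I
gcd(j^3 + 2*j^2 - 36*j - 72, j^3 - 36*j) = j^2 - 36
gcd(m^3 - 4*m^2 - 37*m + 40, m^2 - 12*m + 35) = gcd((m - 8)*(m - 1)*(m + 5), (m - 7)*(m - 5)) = 1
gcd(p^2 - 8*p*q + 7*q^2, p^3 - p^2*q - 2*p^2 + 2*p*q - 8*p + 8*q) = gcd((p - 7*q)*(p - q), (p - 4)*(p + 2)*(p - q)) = p - q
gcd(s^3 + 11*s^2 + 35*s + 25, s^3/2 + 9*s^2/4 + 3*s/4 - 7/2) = 1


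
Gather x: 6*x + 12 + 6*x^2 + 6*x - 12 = 6*x^2 + 12*x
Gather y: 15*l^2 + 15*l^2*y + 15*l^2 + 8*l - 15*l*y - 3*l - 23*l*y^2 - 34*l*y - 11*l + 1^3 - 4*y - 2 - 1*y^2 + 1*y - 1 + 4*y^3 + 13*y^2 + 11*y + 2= 30*l^2 - 6*l + 4*y^3 + y^2*(12 - 23*l) + y*(15*l^2 - 49*l + 8)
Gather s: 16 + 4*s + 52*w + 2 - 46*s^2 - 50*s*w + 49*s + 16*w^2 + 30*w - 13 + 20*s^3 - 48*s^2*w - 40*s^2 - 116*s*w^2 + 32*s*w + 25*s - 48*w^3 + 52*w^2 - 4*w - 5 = 20*s^3 + s^2*(-48*w - 86) + s*(-116*w^2 - 18*w + 78) - 48*w^3 + 68*w^2 + 78*w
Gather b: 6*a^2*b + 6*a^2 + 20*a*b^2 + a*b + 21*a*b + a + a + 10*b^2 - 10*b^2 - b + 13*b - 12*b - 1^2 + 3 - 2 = 6*a^2 + 20*a*b^2 + 2*a + b*(6*a^2 + 22*a)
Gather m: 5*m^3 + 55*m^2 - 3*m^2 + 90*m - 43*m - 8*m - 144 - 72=5*m^3 + 52*m^2 + 39*m - 216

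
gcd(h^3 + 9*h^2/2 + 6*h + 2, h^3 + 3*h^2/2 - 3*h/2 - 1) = h^2 + 5*h/2 + 1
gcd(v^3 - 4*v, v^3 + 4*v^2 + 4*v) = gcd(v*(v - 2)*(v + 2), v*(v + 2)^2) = v^2 + 2*v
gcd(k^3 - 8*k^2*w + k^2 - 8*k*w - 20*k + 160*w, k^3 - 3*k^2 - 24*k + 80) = k^2 + k - 20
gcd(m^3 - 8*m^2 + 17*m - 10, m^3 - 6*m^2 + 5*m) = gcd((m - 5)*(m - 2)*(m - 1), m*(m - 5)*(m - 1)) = m^2 - 6*m + 5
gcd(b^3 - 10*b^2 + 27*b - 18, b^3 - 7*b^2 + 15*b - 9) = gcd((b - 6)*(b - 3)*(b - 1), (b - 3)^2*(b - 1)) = b^2 - 4*b + 3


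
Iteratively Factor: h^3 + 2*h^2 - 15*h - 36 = (h + 3)*(h^2 - h - 12) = (h + 3)^2*(h - 4)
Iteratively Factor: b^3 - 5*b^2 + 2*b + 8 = (b + 1)*(b^2 - 6*b + 8) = (b - 4)*(b + 1)*(b - 2)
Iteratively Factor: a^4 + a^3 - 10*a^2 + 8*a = (a + 4)*(a^3 - 3*a^2 + 2*a) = a*(a + 4)*(a^2 - 3*a + 2) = a*(a - 2)*(a + 4)*(a - 1)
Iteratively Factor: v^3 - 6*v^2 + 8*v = (v)*(v^2 - 6*v + 8) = v*(v - 2)*(v - 4)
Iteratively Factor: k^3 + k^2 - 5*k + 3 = (k + 3)*(k^2 - 2*k + 1) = (k - 1)*(k + 3)*(k - 1)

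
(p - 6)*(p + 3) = p^2 - 3*p - 18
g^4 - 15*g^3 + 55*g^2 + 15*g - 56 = (g - 8)*(g - 7)*(g - 1)*(g + 1)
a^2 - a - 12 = (a - 4)*(a + 3)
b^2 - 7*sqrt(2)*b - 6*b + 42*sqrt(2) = (b - 6)*(b - 7*sqrt(2))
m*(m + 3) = m^2 + 3*m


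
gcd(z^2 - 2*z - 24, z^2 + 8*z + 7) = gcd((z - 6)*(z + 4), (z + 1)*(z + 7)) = 1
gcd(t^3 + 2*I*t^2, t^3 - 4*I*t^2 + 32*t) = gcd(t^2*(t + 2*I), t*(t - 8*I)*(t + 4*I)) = t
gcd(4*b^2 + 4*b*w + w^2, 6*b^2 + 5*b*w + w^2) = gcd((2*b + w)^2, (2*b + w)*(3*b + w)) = 2*b + w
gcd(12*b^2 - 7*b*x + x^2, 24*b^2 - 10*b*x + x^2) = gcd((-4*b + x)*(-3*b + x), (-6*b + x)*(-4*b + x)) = -4*b + x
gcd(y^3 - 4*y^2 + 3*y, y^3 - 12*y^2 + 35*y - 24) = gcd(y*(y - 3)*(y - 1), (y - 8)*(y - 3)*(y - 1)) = y^2 - 4*y + 3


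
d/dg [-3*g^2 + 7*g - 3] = 7 - 6*g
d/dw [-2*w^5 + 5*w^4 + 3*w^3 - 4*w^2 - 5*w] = -10*w^4 + 20*w^3 + 9*w^2 - 8*w - 5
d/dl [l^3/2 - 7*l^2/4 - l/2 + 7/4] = 3*l^2/2 - 7*l/2 - 1/2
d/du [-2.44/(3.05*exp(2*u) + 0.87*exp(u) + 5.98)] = (14.884*exp(u) + 2.1228)*exp(u)/(3.05*exp(2*u) + 0.87*exp(u) + 5.98)^2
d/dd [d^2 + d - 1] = 2*d + 1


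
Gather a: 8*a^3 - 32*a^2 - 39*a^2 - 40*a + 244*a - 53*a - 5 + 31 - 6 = 8*a^3 - 71*a^2 + 151*a + 20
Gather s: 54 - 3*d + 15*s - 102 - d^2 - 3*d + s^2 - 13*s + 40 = -d^2 - 6*d + s^2 + 2*s - 8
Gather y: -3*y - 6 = -3*y - 6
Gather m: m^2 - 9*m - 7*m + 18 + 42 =m^2 - 16*m + 60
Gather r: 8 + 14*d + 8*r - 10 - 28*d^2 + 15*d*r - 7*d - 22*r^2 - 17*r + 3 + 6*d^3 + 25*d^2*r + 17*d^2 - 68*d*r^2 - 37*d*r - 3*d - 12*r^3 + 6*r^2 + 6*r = 6*d^3 - 11*d^2 + 4*d - 12*r^3 + r^2*(-68*d - 16) + r*(25*d^2 - 22*d - 3) + 1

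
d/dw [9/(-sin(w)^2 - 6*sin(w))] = 18*(sin(w) + 3)*cos(w)/((sin(w) + 6)^2*sin(w)^2)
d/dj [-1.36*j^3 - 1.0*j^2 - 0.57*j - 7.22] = -4.08*j^2 - 2.0*j - 0.57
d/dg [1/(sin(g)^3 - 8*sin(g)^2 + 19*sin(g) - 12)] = (-3*sin(g)^2 + 16*sin(g) - 19)*cos(g)/(sin(g)^3 - 8*sin(g)^2 + 19*sin(g) - 12)^2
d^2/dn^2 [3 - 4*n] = 0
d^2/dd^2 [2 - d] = 0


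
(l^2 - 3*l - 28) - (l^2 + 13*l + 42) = -16*l - 70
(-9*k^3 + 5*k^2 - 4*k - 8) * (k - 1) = -9*k^4 + 14*k^3 - 9*k^2 - 4*k + 8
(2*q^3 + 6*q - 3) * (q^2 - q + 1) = 2*q^5 - 2*q^4 + 8*q^3 - 9*q^2 + 9*q - 3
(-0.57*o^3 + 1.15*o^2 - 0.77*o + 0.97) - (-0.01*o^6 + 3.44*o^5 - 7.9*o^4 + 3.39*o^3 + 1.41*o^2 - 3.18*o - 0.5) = 0.01*o^6 - 3.44*o^5 + 7.9*o^4 - 3.96*o^3 - 0.26*o^2 + 2.41*o + 1.47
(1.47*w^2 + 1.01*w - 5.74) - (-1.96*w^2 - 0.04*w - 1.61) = 3.43*w^2 + 1.05*w - 4.13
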